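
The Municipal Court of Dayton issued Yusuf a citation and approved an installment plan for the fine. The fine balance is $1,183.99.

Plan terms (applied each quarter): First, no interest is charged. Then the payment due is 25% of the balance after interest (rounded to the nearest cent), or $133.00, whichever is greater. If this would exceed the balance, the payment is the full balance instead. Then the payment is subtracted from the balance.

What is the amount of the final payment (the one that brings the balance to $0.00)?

$100.49

Quarter 1: opening $1,183.99; payment $296.00; balance $887.99
Quarter 2: opening $887.99; payment $222.00; balance $665.99
Quarter 3: opening $665.99; payment $166.50; balance $499.49
Quarter 4: opening $499.49; payment $133.00; balance $366.49
Quarter 5: opening $366.49; payment $133.00; balance $233.49
Quarter 6: opening $233.49; payment $133.00; balance $100.49
Quarter 7: opening $100.49; payment $100.49; balance $0.00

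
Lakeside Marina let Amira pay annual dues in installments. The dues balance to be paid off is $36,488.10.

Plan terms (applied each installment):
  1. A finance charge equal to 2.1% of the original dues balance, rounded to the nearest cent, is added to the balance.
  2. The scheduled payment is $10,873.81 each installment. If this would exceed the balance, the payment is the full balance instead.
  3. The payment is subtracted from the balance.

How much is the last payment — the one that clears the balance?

Installment 1: opening $36,488.10; interest $766.25 → $37,254.35; payment $10,873.81; balance $26,380.54
Installment 2: opening $26,380.54; interest $766.25 → $27,146.79; payment $10,873.81; balance $16,272.98
Installment 3: opening $16,272.98; interest $766.25 → $17,039.23; payment $10,873.81; balance $6,165.42
Installment 4: opening $6,165.42; interest $766.25 → $6,931.67; payment $6,931.67; balance $0.00

$6,931.67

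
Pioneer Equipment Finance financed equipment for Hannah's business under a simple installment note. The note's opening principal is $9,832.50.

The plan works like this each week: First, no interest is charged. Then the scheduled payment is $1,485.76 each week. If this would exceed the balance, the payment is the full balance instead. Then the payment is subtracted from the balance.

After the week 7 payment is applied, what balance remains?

$0.00

# | Opening | Payment | End bal
1 | $9,832.50 | $1,485.76 | $8,346.74
2 | $8,346.74 | $1,485.76 | $6,860.98
3 | $6,860.98 | $1,485.76 | $5,375.22
4 | $5,375.22 | $1,485.76 | $3,889.46
5 | $3,889.46 | $1,485.76 | $2,403.70
6 | $2,403.70 | $1,485.76 | $917.94
7 | $917.94 | $917.94 | $0.00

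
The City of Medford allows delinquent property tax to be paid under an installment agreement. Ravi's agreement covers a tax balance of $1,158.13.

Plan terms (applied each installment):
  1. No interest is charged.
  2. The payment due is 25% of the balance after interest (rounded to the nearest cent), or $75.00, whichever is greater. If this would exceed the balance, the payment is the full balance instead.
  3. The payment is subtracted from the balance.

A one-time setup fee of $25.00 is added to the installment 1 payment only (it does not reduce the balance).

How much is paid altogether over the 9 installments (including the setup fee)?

$1,183.13

Installment 1: $1,158.13 − $289.53 (+ $25.00 fee) → $868.60
Installment 2: $868.60 − $217.15 → $651.45
Installment 3: $651.45 − $162.86 → $488.59
Installment 4: $488.59 − $122.15 → $366.44
Installment 5: $366.44 − $91.61 → $274.83
Installment 6: $274.83 − $75.00 → $199.83
Installment 7: $199.83 − $75.00 → $124.83
Installment 8: $124.83 − $75.00 → $49.83
Installment 9: $49.83 − $49.83 → $0.00
Total paid: $1,183.13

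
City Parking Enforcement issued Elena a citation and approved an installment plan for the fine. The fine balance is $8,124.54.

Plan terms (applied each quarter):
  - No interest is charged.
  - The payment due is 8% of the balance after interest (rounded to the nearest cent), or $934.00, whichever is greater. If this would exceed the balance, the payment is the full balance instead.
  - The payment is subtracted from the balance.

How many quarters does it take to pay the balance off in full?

9

Quarter 1: opening $8,124.54; payment $934.00; balance $7,190.54
Quarter 2: opening $7,190.54; payment $934.00; balance $6,256.54
Quarter 3: opening $6,256.54; payment $934.00; balance $5,322.54
Quarter 4: opening $5,322.54; payment $934.00; balance $4,388.54
Quarter 5: opening $4,388.54; payment $934.00; balance $3,454.54
Quarter 6: opening $3,454.54; payment $934.00; balance $2,520.54
Quarter 7: opening $2,520.54; payment $934.00; balance $1,586.54
Quarter 8: opening $1,586.54; payment $934.00; balance $652.54
Quarter 9: opening $652.54; payment $652.54; balance $0.00
Balance reaches $0.00 in quarter 9.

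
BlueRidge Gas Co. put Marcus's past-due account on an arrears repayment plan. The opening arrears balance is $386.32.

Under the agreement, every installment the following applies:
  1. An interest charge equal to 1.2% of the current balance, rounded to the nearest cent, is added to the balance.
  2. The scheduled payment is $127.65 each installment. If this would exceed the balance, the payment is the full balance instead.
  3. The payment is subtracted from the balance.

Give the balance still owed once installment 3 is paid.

# | Opening | Interest | Payment | End bal
1 | $386.32 | $4.64 | $127.65 | $263.31
2 | $263.31 | $3.16 | $127.65 | $138.82
3 | $138.82 | $1.67 | $127.65 | $12.84

$12.84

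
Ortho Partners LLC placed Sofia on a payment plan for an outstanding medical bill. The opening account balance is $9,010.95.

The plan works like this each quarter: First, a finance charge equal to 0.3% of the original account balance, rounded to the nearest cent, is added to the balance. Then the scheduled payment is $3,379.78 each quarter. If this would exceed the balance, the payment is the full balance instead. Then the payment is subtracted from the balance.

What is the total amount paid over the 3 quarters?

$9,092.04

Quarter 1: $9,010.95 +$27.03 interest = $9,037.98; pay $3,379.78 → $5,658.20
Quarter 2: $5,658.20 +$27.03 interest = $5,685.23; pay $3,379.78 → $2,305.45
Quarter 3: $2,305.45 +$27.03 interest = $2,332.48; pay $2,332.48 → $0.00
Total paid: $9,092.04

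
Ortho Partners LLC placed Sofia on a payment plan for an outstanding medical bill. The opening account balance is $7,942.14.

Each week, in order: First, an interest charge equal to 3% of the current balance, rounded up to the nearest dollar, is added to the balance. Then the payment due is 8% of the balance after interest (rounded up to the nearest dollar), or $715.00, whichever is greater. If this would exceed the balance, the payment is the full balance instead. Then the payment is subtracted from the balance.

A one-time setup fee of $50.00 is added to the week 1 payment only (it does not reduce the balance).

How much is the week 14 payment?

$521.14

Week 1: $7,942.14 +$239.00 interest = $8,181.14; pay $715.00 (+ $50.00 fee) → $7,466.14
Week 2: $7,466.14 +$224.00 interest = $7,690.14; pay $715.00 → $6,975.14
Week 3: $6,975.14 +$210.00 interest = $7,185.14; pay $715.00 → $6,470.14
Week 4: $6,470.14 +$195.00 interest = $6,665.14; pay $715.00 → $5,950.14
Week 5: $5,950.14 +$179.00 interest = $6,129.14; pay $715.00 → $5,414.14
Week 6: $5,414.14 +$163.00 interest = $5,577.14; pay $715.00 → $4,862.14
Week 7: $4,862.14 +$146.00 interest = $5,008.14; pay $715.00 → $4,293.14
Week 8: $4,293.14 +$129.00 interest = $4,422.14; pay $715.00 → $3,707.14
Week 9: $3,707.14 +$112.00 interest = $3,819.14; pay $715.00 → $3,104.14
Week 10: $3,104.14 +$94.00 interest = $3,198.14; pay $715.00 → $2,483.14
Week 11: $2,483.14 +$75.00 interest = $2,558.14; pay $715.00 → $1,843.14
Week 12: $1,843.14 +$56.00 interest = $1,899.14; pay $715.00 → $1,184.14
Week 13: $1,184.14 +$36.00 interest = $1,220.14; pay $715.00 → $505.14
Week 14: $505.14 +$16.00 interest = $521.14; pay $521.14 → $0.00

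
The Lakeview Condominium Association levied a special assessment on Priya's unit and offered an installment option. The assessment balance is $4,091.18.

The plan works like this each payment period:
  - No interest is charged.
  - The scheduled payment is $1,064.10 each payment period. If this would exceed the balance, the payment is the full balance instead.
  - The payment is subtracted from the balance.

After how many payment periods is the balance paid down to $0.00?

Payment period 1: opening $4,091.18; payment $1,064.10; balance $3,027.08
Payment period 2: opening $3,027.08; payment $1,064.10; balance $1,962.98
Payment period 3: opening $1,962.98; payment $1,064.10; balance $898.88
Payment period 4: opening $898.88; payment $898.88; balance $0.00
Balance reaches $0.00 in payment period 4.

4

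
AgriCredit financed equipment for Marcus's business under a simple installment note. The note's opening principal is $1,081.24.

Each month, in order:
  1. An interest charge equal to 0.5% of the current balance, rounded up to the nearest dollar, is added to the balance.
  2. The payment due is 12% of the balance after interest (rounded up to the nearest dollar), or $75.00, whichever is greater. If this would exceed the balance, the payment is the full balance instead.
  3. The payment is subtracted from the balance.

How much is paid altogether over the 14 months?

Month 1: opening $1,081.24; interest $6.00 → $1,087.24; payment $131.00; balance $956.24
Month 2: opening $956.24; interest $5.00 → $961.24; payment $116.00; balance $845.24
Month 3: opening $845.24; interest $5.00 → $850.24; payment $103.00; balance $747.24
Month 4: opening $747.24; interest $4.00 → $751.24; payment $91.00; balance $660.24
Month 5: opening $660.24; interest $4.00 → $664.24; payment $80.00; balance $584.24
Month 6: opening $584.24; interest $3.00 → $587.24; payment $75.00; balance $512.24
Month 7: opening $512.24; interest $3.00 → $515.24; payment $75.00; balance $440.24
Month 8: opening $440.24; interest $3.00 → $443.24; payment $75.00; balance $368.24
Month 9: opening $368.24; interest $2.00 → $370.24; payment $75.00; balance $295.24
Month 10: opening $295.24; interest $2.00 → $297.24; payment $75.00; balance $222.24
Month 11: opening $222.24; interest $2.00 → $224.24; payment $75.00; balance $149.24
Month 12: opening $149.24; interest $1.00 → $150.24; payment $75.00; balance $75.24
Month 13: opening $75.24; interest $1.00 → $76.24; payment $75.00; balance $1.24
Month 14: opening $1.24; interest $1.00 → $2.24; payment $2.24; balance $0.00
Total paid: $1,123.24

$1,123.24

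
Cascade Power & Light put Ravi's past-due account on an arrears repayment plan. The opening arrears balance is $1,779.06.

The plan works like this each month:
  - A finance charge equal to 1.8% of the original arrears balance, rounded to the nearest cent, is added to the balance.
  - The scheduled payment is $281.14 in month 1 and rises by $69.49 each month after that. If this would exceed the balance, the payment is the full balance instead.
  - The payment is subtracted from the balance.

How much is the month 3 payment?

$420.12

Month 1: opening $1,779.06; interest $32.02 → $1,811.08; payment $281.14; balance $1,529.94
Month 2: opening $1,529.94; interest $32.02 → $1,561.96; payment $350.63; balance $1,211.33
Month 3: opening $1,211.33; interest $32.02 → $1,243.35; payment $420.12; balance $823.23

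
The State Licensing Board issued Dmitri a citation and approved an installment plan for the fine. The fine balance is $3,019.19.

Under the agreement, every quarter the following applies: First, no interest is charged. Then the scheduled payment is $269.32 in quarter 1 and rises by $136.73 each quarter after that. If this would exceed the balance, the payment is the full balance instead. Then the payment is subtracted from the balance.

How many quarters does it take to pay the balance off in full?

Quarter 1: $3,019.19 − $269.32 → $2,749.87
Quarter 2: $2,749.87 − $406.05 → $2,343.82
Quarter 3: $2,343.82 − $542.78 → $1,801.04
Quarter 4: $1,801.04 − $679.51 → $1,121.53
Quarter 5: $1,121.53 − $816.24 → $305.29
Quarter 6: $305.29 − $305.29 → $0.00
Balance reaches $0.00 in quarter 6.

6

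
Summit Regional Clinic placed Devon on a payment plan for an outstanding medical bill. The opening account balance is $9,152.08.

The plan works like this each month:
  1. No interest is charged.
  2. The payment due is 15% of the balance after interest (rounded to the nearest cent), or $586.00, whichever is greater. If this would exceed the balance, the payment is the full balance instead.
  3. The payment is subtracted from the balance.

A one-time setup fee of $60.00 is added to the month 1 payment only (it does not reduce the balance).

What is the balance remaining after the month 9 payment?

Month 1: opening $9,152.08; payment $1,372.81 (+ $60.00 fee); balance $7,779.27
Month 2: opening $7,779.27; payment $1,166.89; balance $6,612.38
Month 3: opening $6,612.38; payment $991.86; balance $5,620.52
Month 4: opening $5,620.52; payment $843.08; balance $4,777.44
Month 5: opening $4,777.44; payment $716.62; balance $4,060.82
Month 6: opening $4,060.82; payment $609.12; balance $3,451.70
Month 7: opening $3,451.70; payment $586.00; balance $2,865.70
Month 8: opening $2,865.70; payment $586.00; balance $2,279.70
Month 9: opening $2,279.70; payment $586.00; balance $1,693.70

$1,693.70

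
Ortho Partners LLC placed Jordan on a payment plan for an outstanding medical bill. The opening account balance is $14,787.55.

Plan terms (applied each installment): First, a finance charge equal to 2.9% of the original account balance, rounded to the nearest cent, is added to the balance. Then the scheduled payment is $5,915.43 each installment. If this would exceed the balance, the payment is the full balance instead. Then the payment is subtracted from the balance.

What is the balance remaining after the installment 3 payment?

Installment 1: opening $14,787.55; interest $428.84 → $15,216.39; payment $5,915.43; balance $9,300.96
Installment 2: opening $9,300.96; interest $428.84 → $9,729.80; payment $5,915.43; balance $3,814.37
Installment 3: opening $3,814.37; interest $428.84 → $4,243.21; payment $4,243.21; balance $0.00

$0.00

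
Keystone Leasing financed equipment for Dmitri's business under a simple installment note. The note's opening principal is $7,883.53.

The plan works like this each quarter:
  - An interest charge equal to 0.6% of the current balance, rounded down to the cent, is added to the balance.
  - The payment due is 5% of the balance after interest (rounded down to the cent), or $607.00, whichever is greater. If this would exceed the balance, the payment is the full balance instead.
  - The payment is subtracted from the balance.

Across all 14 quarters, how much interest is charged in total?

$349.09

Quarter 1: opening $7,883.53; interest $47.30 → $7,930.83; payment $607.00; balance $7,323.83
Quarter 2: opening $7,323.83; interest $43.94 → $7,367.77; payment $607.00; balance $6,760.77
Quarter 3: opening $6,760.77; interest $40.56 → $6,801.33; payment $607.00; balance $6,194.33
Quarter 4: opening $6,194.33; interest $37.16 → $6,231.49; payment $607.00; balance $5,624.49
Quarter 5: opening $5,624.49; interest $33.74 → $5,658.23; payment $607.00; balance $5,051.23
Quarter 6: opening $5,051.23; interest $30.30 → $5,081.53; payment $607.00; balance $4,474.53
Quarter 7: opening $4,474.53; interest $26.84 → $4,501.37; payment $607.00; balance $3,894.37
Quarter 8: opening $3,894.37; interest $23.36 → $3,917.73; payment $607.00; balance $3,310.73
Quarter 9: opening $3,310.73; interest $19.86 → $3,330.59; payment $607.00; balance $2,723.59
Quarter 10: opening $2,723.59; interest $16.34 → $2,739.93; payment $607.00; balance $2,132.93
Quarter 11: opening $2,132.93; interest $12.79 → $2,145.72; payment $607.00; balance $1,538.72
Quarter 12: opening $1,538.72; interest $9.23 → $1,547.95; payment $607.00; balance $940.95
Quarter 13: opening $940.95; interest $5.64 → $946.59; payment $607.00; balance $339.59
Quarter 14: opening $339.59; interest $2.03 → $341.62; payment $341.62; balance $0.00
Total interest: $47.30 + $43.94 + $40.56 + $37.16 + $33.74 + $30.30 + $26.84 + $23.36 + $19.86 + $16.34 + $12.79 + $9.23 + $5.64 + $2.03 = $349.09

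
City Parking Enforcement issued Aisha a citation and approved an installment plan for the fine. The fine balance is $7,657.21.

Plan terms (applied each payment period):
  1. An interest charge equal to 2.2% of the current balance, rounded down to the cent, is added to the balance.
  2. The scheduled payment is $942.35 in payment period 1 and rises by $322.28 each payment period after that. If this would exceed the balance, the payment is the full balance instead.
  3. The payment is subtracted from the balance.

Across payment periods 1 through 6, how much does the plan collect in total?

Payment period 1: $7,657.21 +$168.45 interest = $7,825.66; pay $942.35 → $6,883.31
Payment period 2: $6,883.31 +$151.43 interest = $7,034.74; pay $1,264.63 → $5,770.11
Payment period 3: $5,770.11 +$126.94 interest = $5,897.05; pay $1,586.91 → $4,310.14
Payment period 4: $4,310.14 +$94.82 interest = $4,404.96; pay $1,909.19 → $2,495.77
Payment period 5: $2,495.77 +$54.90 interest = $2,550.67; pay $2,231.47 → $319.20
Payment period 6: $319.20 +$7.02 interest = $326.22; pay $326.22 → $0.00
Total paid: $8,260.77

$8,260.77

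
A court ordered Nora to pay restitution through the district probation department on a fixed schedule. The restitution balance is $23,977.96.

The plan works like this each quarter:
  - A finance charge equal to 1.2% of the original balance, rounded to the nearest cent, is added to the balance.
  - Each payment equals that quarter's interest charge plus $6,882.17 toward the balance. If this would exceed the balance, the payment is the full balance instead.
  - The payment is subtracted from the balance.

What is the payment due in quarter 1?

$7,169.91

Quarter 1: opening $23,977.96; interest $287.74 → $24,265.70; payment $7,169.91; balance $17,095.79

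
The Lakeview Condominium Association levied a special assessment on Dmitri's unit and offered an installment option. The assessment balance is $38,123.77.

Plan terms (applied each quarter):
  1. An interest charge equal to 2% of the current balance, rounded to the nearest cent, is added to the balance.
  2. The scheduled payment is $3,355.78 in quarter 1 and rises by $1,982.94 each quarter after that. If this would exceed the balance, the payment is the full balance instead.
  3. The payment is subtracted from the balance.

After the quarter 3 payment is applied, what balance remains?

$24,198.75

Quarter 1: opening $38,123.77; interest $762.48 → $38,886.25; payment $3,355.78; balance $35,530.47
Quarter 2: opening $35,530.47; interest $710.61 → $36,241.08; payment $5,338.72; balance $30,902.36
Quarter 3: opening $30,902.36; interest $618.05 → $31,520.41; payment $7,321.66; balance $24,198.75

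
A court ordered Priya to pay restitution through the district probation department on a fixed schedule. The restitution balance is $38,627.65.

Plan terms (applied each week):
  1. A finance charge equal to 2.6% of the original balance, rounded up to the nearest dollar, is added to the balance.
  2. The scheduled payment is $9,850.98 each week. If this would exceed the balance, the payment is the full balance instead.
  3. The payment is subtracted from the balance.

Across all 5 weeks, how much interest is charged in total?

$5,025.00

Week 1: $38,627.65 +$1,005.00 interest = $39,632.65; pay $9,850.98 → $29,781.67
Week 2: $29,781.67 +$1,005.00 interest = $30,786.67; pay $9,850.98 → $20,935.69
Week 3: $20,935.69 +$1,005.00 interest = $21,940.69; pay $9,850.98 → $12,089.71
Week 4: $12,089.71 +$1,005.00 interest = $13,094.71; pay $9,850.98 → $3,243.73
Week 5: $3,243.73 +$1,005.00 interest = $4,248.73; pay $4,248.73 → $0.00
Total interest: $1,005.00 + $1,005.00 + $1,005.00 + $1,005.00 + $1,005.00 = $5,025.00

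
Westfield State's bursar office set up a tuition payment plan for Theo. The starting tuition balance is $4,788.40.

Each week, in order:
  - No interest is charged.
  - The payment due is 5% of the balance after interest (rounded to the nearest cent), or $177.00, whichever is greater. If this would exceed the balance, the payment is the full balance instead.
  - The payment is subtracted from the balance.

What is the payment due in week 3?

Week 1: opening $4,788.40; payment $239.42; balance $4,548.98
Week 2: opening $4,548.98; payment $227.45; balance $4,321.53
Week 3: opening $4,321.53; payment $216.08; balance $4,105.45

$216.08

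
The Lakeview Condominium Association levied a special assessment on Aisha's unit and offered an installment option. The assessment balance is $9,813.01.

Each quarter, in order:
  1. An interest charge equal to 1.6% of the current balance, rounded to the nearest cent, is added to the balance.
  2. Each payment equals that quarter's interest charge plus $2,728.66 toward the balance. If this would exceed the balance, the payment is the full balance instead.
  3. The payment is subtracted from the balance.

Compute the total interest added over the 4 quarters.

Quarter 1: opening $9,813.01; interest $157.01 → $9,970.02; payment $2,885.67; balance $7,084.35
Quarter 2: opening $7,084.35; interest $113.35 → $7,197.70; payment $2,842.01; balance $4,355.69
Quarter 3: opening $4,355.69; interest $69.69 → $4,425.38; payment $2,798.35; balance $1,627.03
Quarter 4: opening $1,627.03; interest $26.03 → $1,653.06; payment $1,653.06; balance $0.00
Total interest: $157.01 + $113.35 + $69.69 + $26.03 = $366.08

$366.08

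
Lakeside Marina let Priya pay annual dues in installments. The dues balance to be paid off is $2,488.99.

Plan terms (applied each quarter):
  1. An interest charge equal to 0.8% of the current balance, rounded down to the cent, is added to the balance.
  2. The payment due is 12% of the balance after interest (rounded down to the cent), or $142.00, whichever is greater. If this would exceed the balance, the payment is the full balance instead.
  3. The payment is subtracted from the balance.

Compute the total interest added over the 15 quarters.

$138.51

Quarter 1: opening $2,488.99; interest $19.91 → $2,508.90; payment $301.06; balance $2,207.84
Quarter 2: opening $2,207.84; interest $17.66 → $2,225.50; payment $267.06; balance $1,958.44
Quarter 3: opening $1,958.44; interest $15.66 → $1,974.10; payment $236.89; balance $1,737.21
Quarter 4: opening $1,737.21; interest $13.89 → $1,751.10; payment $210.13; balance $1,540.97
Quarter 5: opening $1,540.97; interest $12.32 → $1,553.29; payment $186.39; balance $1,366.90
Quarter 6: opening $1,366.90; interest $10.93 → $1,377.83; payment $165.33; balance $1,212.50
Quarter 7: opening $1,212.50; interest $9.70 → $1,222.20; payment $146.66; balance $1,075.54
Quarter 8: opening $1,075.54; interest $8.60 → $1,084.14; payment $142.00; balance $942.14
Quarter 9: opening $942.14; interest $7.53 → $949.67; payment $142.00; balance $807.67
Quarter 10: opening $807.67; interest $6.46 → $814.13; payment $142.00; balance $672.13
Quarter 11: opening $672.13; interest $5.37 → $677.50; payment $142.00; balance $535.50
Quarter 12: opening $535.50; interest $4.28 → $539.78; payment $142.00; balance $397.78
Quarter 13: opening $397.78; interest $3.18 → $400.96; payment $142.00; balance $258.96
Quarter 14: opening $258.96; interest $2.07 → $261.03; payment $142.00; balance $119.03
Quarter 15: opening $119.03; interest $0.95 → $119.98; payment $119.98; balance $0.00
Total interest: $19.91 + $17.66 + $15.66 + $13.89 + $12.32 + $10.93 + $9.70 + $8.60 + $7.53 + $6.46 + $5.37 + $4.28 + $3.18 + $2.07 + $0.95 = $138.51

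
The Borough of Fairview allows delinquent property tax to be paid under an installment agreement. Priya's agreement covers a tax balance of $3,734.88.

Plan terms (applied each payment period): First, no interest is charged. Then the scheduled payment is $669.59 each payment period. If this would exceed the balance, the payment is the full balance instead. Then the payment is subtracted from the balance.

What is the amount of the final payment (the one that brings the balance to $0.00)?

$386.93

# | Opening | Payment | End bal
1 | $3,734.88 | $669.59 | $3,065.29
2 | $3,065.29 | $669.59 | $2,395.70
3 | $2,395.70 | $669.59 | $1,726.11
4 | $1,726.11 | $669.59 | $1,056.52
5 | $1,056.52 | $669.59 | $386.93
6 | $386.93 | $386.93 | $0.00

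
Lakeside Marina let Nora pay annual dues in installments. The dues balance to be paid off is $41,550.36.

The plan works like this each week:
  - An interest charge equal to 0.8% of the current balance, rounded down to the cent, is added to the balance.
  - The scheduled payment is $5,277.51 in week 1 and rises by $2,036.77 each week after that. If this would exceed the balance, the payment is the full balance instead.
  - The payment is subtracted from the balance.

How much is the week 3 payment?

$9,351.05

Week 1: $41,550.36 +$332.40 interest = $41,882.76; pay $5,277.51 → $36,605.25
Week 2: $36,605.25 +$292.84 interest = $36,898.09; pay $7,314.28 → $29,583.81
Week 3: $29,583.81 +$236.67 interest = $29,820.48; pay $9,351.05 → $20,469.43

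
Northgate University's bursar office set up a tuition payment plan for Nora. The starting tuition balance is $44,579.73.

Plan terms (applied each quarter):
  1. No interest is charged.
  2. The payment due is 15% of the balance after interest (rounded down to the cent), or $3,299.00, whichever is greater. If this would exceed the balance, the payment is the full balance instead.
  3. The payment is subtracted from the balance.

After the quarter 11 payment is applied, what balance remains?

Quarter 1: opening $44,579.73; payment $6,686.95; balance $37,892.78
Quarter 2: opening $37,892.78; payment $5,683.91; balance $32,208.87
Quarter 3: opening $32,208.87; payment $4,831.33; balance $27,377.54
Quarter 4: opening $27,377.54; payment $4,106.63; balance $23,270.91
Quarter 5: opening $23,270.91; payment $3,490.63; balance $19,780.28
Quarter 6: opening $19,780.28; payment $3,299.00; balance $16,481.28
Quarter 7: opening $16,481.28; payment $3,299.00; balance $13,182.28
Quarter 8: opening $13,182.28; payment $3,299.00; balance $9,883.28
Quarter 9: opening $9,883.28; payment $3,299.00; balance $6,584.28
Quarter 10: opening $6,584.28; payment $3,299.00; balance $3,285.28
Quarter 11: opening $3,285.28; payment $3,285.28; balance $0.00

$0.00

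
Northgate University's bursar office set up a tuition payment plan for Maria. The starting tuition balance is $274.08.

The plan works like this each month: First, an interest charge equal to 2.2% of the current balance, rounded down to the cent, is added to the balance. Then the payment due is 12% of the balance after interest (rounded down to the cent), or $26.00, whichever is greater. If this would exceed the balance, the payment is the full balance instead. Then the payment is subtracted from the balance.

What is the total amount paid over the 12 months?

$311.80

Month 1: $274.08 +$6.02 interest = $280.10; pay $33.61 → $246.49
Month 2: $246.49 +$5.42 interest = $251.91; pay $30.22 → $221.69
Month 3: $221.69 +$4.87 interest = $226.56; pay $27.18 → $199.38
Month 4: $199.38 +$4.38 interest = $203.76; pay $26.00 → $177.76
Month 5: $177.76 +$3.91 interest = $181.67; pay $26.00 → $155.67
Month 6: $155.67 +$3.42 interest = $159.09; pay $26.00 → $133.09
Month 7: $133.09 +$2.92 interest = $136.01; pay $26.00 → $110.01
Month 8: $110.01 +$2.42 interest = $112.43; pay $26.00 → $86.43
Month 9: $86.43 +$1.90 interest = $88.33; pay $26.00 → $62.33
Month 10: $62.33 +$1.37 interest = $63.70; pay $26.00 → $37.70
Month 11: $37.70 +$0.82 interest = $38.52; pay $26.00 → $12.52
Month 12: $12.52 +$0.27 interest = $12.79; pay $12.79 → $0.00
Total paid: $311.80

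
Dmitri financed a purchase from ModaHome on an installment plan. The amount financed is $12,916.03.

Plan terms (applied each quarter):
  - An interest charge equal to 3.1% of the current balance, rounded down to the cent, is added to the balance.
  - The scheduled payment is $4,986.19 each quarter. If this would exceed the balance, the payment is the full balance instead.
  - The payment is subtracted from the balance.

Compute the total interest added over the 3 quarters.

Quarter 1: opening $12,916.03; interest $400.39 → $13,316.42; payment $4,986.19; balance $8,330.23
Quarter 2: opening $8,330.23; interest $258.23 → $8,588.46; payment $4,986.19; balance $3,602.27
Quarter 3: opening $3,602.27; interest $111.67 → $3,713.94; payment $3,713.94; balance $0.00
Total interest: $400.39 + $258.23 + $111.67 = $770.29

$770.29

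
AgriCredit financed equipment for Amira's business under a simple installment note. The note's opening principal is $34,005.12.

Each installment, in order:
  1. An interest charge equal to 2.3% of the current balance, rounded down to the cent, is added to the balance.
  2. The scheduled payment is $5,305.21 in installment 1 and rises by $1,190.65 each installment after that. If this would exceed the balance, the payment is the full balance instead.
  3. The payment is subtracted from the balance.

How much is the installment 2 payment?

Installment 1: opening $34,005.12; interest $782.11 → $34,787.23; payment $5,305.21; balance $29,482.02
Installment 2: opening $29,482.02; interest $678.08 → $30,160.10; payment $6,495.86; balance $23,664.24

$6,495.86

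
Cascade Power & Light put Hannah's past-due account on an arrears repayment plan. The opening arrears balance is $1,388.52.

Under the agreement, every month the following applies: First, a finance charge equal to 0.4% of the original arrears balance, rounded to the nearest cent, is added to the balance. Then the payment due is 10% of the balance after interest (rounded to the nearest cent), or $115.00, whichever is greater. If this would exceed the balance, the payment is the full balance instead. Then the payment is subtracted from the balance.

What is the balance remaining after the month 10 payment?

# | Opening | Interest | Payment | End bal
1 | $1,388.52 | $5.55 | $139.41 | $1,254.66
2 | $1,254.66 | $5.55 | $126.02 | $1,134.19
3 | $1,134.19 | $5.55 | $115.00 | $1,024.74
4 | $1,024.74 | $5.55 | $115.00 | $915.29
5 | $915.29 | $5.55 | $115.00 | $805.84
6 | $805.84 | $5.55 | $115.00 | $696.39
7 | $696.39 | $5.55 | $115.00 | $586.94
8 | $586.94 | $5.55 | $115.00 | $477.49
9 | $477.49 | $5.55 | $115.00 | $368.04
10 | $368.04 | $5.55 | $115.00 | $258.59

$258.59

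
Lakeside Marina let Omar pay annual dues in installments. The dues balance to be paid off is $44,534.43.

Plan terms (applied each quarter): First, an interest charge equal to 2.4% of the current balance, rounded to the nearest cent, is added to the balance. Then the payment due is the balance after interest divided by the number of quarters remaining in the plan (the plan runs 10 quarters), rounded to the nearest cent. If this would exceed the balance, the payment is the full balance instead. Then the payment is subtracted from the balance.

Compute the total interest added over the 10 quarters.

$6,322.82

Quarter 1: $44,534.43 +$1,068.83 interest = $45,603.26; pay $4,560.33 → $41,042.93
Quarter 2: $41,042.93 +$985.03 interest = $42,027.96; pay $4,669.77 → $37,358.19
Quarter 3: $37,358.19 +$896.60 interest = $38,254.79; pay $4,781.85 → $33,472.94
Quarter 4: $33,472.94 +$803.35 interest = $34,276.29; pay $4,896.61 → $29,379.68
Quarter 5: $29,379.68 +$705.11 interest = $30,084.79; pay $5,014.13 → $25,070.66
Quarter 6: $25,070.66 +$601.70 interest = $25,672.36; pay $5,134.47 → $20,537.89
Quarter 7: $20,537.89 +$492.91 interest = $21,030.80; pay $5,257.70 → $15,773.10
Quarter 8: $15,773.10 +$378.55 interest = $16,151.65; pay $5,383.88 → $10,767.77
Quarter 9: $10,767.77 +$258.43 interest = $11,026.20; pay $5,513.10 → $5,513.10
Quarter 10: $5,513.10 +$132.31 interest = $5,645.41; pay $5,645.41 → $0.00
Total interest: $1,068.83 + $985.03 + $896.60 + $803.35 + $705.11 + $601.70 + $492.91 + $378.55 + $258.43 + $132.31 = $6,322.82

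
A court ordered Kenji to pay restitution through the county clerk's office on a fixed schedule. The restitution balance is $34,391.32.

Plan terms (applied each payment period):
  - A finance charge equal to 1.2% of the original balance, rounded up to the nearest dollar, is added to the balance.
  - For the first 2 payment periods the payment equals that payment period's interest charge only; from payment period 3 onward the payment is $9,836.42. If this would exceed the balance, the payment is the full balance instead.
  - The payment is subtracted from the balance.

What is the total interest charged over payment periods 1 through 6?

$2,478.00

Payment period 1: opening $34,391.32; interest $413.00 → $34,804.32; payment $413.00; balance $34,391.32
Payment period 2: opening $34,391.32; interest $413.00 → $34,804.32; payment $413.00; balance $34,391.32
Payment period 3: opening $34,391.32; interest $413.00 → $34,804.32; payment $9,836.42; balance $24,967.90
Payment period 4: opening $24,967.90; interest $413.00 → $25,380.90; payment $9,836.42; balance $15,544.48
Payment period 5: opening $15,544.48; interest $413.00 → $15,957.48; payment $9,836.42; balance $6,121.06
Payment period 6: opening $6,121.06; interest $413.00 → $6,534.06; payment $6,534.06; balance $0.00
Total interest: $413.00 + $413.00 + $413.00 + $413.00 + $413.00 + $413.00 = $2,478.00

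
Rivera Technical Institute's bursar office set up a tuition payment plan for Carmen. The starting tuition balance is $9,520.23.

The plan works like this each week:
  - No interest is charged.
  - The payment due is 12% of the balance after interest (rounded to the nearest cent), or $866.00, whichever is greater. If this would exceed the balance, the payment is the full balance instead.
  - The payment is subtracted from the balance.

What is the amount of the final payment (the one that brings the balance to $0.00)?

$425.76

Week 1: opening $9,520.23; payment $1,142.43; balance $8,377.80
Week 2: opening $8,377.80; payment $1,005.34; balance $7,372.46
Week 3: opening $7,372.46; payment $884.70; balance $6,487.76
Week 4: opening $6,487.76; payment $866.00; balance $5,621.76
Week 5: opening $5,621.76; payment $866.00; balance $4,755.76
Week 6: opening $4,755.76; payment $866.00; balance $3,889.76
Week 7: opening $3,889.76; payment $866.00; balance $3,023.76
Week 8: opening $3,023.76; payment $866.00; balance $2,157.76
Week 9: opening $2,157.76; payment $866.00; balance $1,291.76
Week 10: opening $1,291.76; payment $866.00; balance $425.76
Week 11: opening $425.76; payment $425.76; balance $0.00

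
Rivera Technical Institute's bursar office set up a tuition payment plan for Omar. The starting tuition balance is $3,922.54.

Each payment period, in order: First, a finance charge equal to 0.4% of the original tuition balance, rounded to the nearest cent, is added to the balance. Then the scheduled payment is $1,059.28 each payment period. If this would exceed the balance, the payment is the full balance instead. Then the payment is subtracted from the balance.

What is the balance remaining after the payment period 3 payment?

$791.77

# | Opening | Interest | Payment | End bal
1 | $3,922.54 | $15.69 | $1,059.28 | $2,878.95
2 | $2,878.95 | $15.69 | $1,059.28 | $1,835.36
3 | $1,835.36 | $15.69 | $1,059.28 | $791.77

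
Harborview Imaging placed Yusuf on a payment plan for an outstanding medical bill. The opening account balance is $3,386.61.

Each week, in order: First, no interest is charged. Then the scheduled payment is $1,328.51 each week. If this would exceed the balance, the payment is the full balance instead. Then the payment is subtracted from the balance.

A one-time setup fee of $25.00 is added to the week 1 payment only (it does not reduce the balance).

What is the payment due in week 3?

$729.59

# | Opening | Payment | Fee | End bal
1 | $3,386.61 | $1,328.51 | $25.00 | $2,058.10
2 | $2,058.10 | $1,328.51 | — | $729.59
3 | $729.59 | $729.59 | — | $0.00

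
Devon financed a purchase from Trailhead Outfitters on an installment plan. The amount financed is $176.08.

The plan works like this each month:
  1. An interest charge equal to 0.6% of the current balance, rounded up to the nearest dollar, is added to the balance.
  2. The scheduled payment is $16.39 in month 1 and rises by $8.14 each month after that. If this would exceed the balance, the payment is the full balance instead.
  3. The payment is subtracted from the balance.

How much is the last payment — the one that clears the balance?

# | Opening | Interest | Payment | End bal
1 | $176.08 | $2.00 | $16.39 | $161.69
2 | $161.69 | $1.00 | $24.53 | $138.16
3 | $138.16 | $1.00 | $32.67 | $106.49
4 | $106.49 | $1.00 | $40.81 | $66.68
5 | $66.68 | $1.00 | $48.95 | $18.73
6 | $18.73 | $1.00 | $19.73 | $0.00

$19.73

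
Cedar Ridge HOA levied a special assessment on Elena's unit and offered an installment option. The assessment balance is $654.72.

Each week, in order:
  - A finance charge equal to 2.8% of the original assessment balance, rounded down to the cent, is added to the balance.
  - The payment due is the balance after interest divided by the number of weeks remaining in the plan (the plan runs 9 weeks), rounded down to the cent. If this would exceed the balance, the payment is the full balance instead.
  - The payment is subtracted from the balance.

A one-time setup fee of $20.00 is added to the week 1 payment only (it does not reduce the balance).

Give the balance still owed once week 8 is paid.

$106.28

Week 1: opening $654.72; interest $18.33 → $673.05; payment $74.78 (+ $20.00 fee); balance $598.27
Week 2: opening $598.27; interest $18.33 → $616.60; payment $77.07; balance $539.53
Week 3: opening $539.53; interest $18.33 → $557.86; payment $79.69; balance $478.17
Week 4: opening $478.17; interest $18.33 → $496.50; payment $82.75; balance $413.75
Week 5: opening $413.75; interest $18.33 → $432.08; payment $86.41; balance $345.67
Week 6: opening $345.67; interest $18.33 → $364.00; payment $91.00; balance $273.00
Week 7: opening $273.00; interest $18.33 → $291.33; payment $97.11; balance $194.22
Week 8: opening $194.22; interest $18.33 → $212.55; payment $106.27; balance $106.28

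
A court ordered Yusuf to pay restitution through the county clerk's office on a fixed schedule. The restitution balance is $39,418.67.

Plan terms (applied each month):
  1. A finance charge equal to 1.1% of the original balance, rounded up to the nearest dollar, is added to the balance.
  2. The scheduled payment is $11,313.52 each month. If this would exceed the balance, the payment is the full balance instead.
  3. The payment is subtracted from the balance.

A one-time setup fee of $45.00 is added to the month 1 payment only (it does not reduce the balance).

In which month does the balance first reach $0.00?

Month 1: $39,418.67 +$434.00 interest = $39,852.67; pay $11,313.52 (+ $45.00 fee) → $28,539.15
Month 2: $28,539.15 +$434.00 interest = $28,973.15; pay $11,313.52 → $17,659.63
Month 3: $17,659.63 +$434.00 interest = $18,093.63; pay $11,313.52 → $6,780.11
Month 4: $6,780.11 +$434.00 interest = $7,214.11; pay $7,214.11 → $0.00
Balance reaches $0.00 in month 4.

4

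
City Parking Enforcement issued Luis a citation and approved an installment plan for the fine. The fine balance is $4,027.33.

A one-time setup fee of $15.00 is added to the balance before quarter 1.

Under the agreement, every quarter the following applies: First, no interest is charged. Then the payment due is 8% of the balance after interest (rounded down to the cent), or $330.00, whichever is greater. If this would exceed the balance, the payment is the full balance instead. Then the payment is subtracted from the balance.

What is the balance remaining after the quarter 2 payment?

Quarter 1: opening $4,042.33; payment $330.00; balance $3,712.33
Quarter 2: opening $3,712.33; payment $330.00; balance $3,382.33

$3,382.33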